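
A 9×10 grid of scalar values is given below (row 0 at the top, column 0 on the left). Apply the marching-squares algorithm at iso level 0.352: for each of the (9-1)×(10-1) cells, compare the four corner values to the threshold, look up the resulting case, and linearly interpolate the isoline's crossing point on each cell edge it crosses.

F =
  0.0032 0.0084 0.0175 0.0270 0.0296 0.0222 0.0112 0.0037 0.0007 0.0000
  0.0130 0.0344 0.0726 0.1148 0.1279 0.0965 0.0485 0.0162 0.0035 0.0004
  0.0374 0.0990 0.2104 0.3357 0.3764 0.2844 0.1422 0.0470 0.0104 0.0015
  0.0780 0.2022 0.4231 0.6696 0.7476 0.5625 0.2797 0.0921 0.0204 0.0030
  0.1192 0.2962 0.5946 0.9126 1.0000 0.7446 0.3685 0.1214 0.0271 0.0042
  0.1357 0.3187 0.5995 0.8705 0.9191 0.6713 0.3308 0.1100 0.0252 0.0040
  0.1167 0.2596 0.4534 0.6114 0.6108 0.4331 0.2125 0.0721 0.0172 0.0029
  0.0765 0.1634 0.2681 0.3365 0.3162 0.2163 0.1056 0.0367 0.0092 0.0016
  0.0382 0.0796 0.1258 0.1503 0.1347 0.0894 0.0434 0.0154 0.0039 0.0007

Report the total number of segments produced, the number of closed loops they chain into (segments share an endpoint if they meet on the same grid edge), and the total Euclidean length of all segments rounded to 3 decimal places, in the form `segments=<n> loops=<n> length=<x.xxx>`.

segments=20 loops=1 length=15.637

cell (1,3): code 0100 → (1.902,4.000)–(2.000,3.400)
cell (1,4): code 1000 → (2.000,4.265)–(1.902,4.000)
cell (2,1): code 0100 → (2.666,2.000)–(3.000,1.678)
cell (2,2): code 1100 → (2.049,3.000)–(2.666,2.000)
cell (2,3): code 1110 → (2.000,3.400)–(2.049,3.000)
cell (2,4): code 1101 → (2.243,5.000)–(2.000,4.265)
cell (2,5): code 1000 → (3.000,5.744)–(2.243,5.000)
cell (3,1): code 0110 → (3.000,1.678)–(4.000,1.187)
cell (3,5): code 1101 → (3.814,6.000)–(3.000,5.744)
cell (3,6): code 1000 → (4.000,6.067)–(3.814,6.000)
cell (4,1): code 0110 → (4.000,1.187)–(5.000,1.119)
cell (4,5): code 1011 → (5.000,5.938)–(4.438,6.000)
cell (4,6): code 0001 → (4.438,6.000)–(4.000,6.067)
cell (5,1): code 0110 → (5.000,1.119)–(6.000,1.477)
cell (5,5): code 1001 → (6.000,5.368)–(5.000,5.938)
cell (6,1): code 0010 → (6.000,1.477)–(6.547,2.000)
cell (6,2): code 0011 → (6.547,2.000)–(6.944,3.000)
cell (6,3): code 0011 → (6.944,3.000)–(6.878,4.000)
cell (6,4): code 0011 → (6.878,4.000)–(6.374,5.000)
cell (6,5): code 0001 → (6.374,5.000)–(6.000,5.368)
total: 20 segments, chained into 1 closed loop(s), length Σ = 15.636820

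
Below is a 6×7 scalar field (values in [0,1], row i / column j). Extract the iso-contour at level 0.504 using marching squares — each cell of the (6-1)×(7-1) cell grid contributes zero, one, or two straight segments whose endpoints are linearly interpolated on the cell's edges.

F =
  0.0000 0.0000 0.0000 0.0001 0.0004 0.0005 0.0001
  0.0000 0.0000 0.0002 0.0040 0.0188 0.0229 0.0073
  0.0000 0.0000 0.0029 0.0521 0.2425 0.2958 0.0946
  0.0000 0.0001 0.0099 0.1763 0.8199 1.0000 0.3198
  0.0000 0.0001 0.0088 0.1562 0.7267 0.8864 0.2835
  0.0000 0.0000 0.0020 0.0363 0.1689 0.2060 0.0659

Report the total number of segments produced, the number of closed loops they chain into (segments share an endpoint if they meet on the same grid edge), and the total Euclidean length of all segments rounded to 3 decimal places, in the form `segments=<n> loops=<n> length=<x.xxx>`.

cell (2,3): code 0100 → (2.453,4.000)–(3.000,3.509)
cell (2,4): code 1100 → (2.296,5.000)–(2.453,4.000)
cell (2,5): code 1000 → (3.000,5.729)–(2.296,5.000)
cell (3,3): code 0110 → (3.000,3.509)–(4.000,3.610)
cell (3,5): code 1001 → (4.000,5.634)–(3.000,5.729)
cell (4,3): code 0010 → (4.000,3.610)–(4.399,4.000)
cell (4,4): code 0011 → (4.399,4.000)–(4.562,5.000)
cell (4,5): code 0001 → (4.562,5.000)–(4.000,5.634)
total: 8 segments, chained into 1 closed loop(s), length Σ = 7.189628

segments=8 loops=1 length=7.190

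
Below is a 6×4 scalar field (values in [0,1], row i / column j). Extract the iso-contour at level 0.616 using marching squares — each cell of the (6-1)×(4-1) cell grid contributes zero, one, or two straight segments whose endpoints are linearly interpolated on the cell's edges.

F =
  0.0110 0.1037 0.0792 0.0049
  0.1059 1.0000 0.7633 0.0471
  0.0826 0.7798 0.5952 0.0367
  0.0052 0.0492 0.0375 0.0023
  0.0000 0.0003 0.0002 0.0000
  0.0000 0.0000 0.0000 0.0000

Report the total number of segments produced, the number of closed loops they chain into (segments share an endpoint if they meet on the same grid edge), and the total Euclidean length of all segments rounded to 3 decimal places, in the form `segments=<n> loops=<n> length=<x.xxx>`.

cell (0,0): code 0100 → (0.572,1.000)–(1.000,0.571)
cell (0,1): code 1100 → (0.785,2.000)–(0.572,1.000)
cell (0,2): code 1000 → (1.000,2.206)–(0.785,2.000)
cell (1,0): code 0110 → (1.000,0.571)–(2.000,0.765)
cell (1,1): code 1011 → (2.000,1.887)–(1.876,2.000)
cell (1,2): code 0001 → (1.876,2.000)–(1.000,2.206)
cell (2,0): code 0010 → (2.000,0.765)–(2.224,1.000)
cell (2,1): code 0001 → (2.224,1.000)–(2.000,1.887)
total: 8 segments, chained into 1 closed loop(s), length Σ = 5.252987

segments=8 loops=1 length=5.253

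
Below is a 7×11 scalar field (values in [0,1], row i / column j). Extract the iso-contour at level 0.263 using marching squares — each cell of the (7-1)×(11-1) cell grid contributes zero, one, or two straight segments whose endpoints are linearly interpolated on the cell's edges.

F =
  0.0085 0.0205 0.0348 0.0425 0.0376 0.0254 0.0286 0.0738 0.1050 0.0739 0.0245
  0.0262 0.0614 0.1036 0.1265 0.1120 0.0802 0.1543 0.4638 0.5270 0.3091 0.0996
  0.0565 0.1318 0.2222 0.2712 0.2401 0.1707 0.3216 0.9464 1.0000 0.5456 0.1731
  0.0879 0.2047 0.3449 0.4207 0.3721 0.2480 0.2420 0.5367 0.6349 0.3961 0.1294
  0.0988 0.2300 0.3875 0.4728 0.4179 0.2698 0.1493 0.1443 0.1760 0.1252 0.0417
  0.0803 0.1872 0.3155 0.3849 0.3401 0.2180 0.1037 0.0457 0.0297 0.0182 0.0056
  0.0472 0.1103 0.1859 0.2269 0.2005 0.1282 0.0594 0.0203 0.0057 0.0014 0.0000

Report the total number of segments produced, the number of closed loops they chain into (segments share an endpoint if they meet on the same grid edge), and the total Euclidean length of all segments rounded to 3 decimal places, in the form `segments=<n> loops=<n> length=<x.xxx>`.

cell (0,6): code 0100 → (0.485,7.000)–(1.000,6.351)
cell (0,7): code 1100 → (0.374,8.000)–(0.485,7.000)
cell (0,8): code 1100 → (0.804,9.000)–(0.374,8.000)
cell (0,9): code 1000 → (1.000,9.220)–(0.804,9.000)
cell (1,2): code 0100 → (1.943,3.000)–(2.000,2.833)
cell (1,3): code 1000 → (2.000,3.264)–(1.943,3.000)
cell (1,5): code 0100 → (1.650,6.000)–(2.000,5.612)
cell (1,6): code 1110 → (1.000,6.351)–(1.650,6.000)
cell (1,9): code 1001 → (2.000,9.759)–(1.000,9.220)
cell (2,1): code 0100 → (2.333,2.000)–(3.000,1.416)
cell (2,2): code 1110 → (2.000,2.833)–(2.333,2.000)
cell (2,3): code 1101 → (2.173,4.000)–(2.000,3.264)
cell (2,4): code 1000 → (3.000,4.879)–(2.173,4.000)
cell (2,5): code 0010 → (2.000,5.612)–(2.736,6.000)
cell (2,6): code 0111 → (2.736,6.000)–(3.000,6.071)
cell (2,9): code 1001 → (3.000,9.499)–(2.000,9.759)
cell (3,1): code 0110 → (3.000,1.416)–(4.000,1.210)
cell (3,4): code 1101 → (3.688,5.000)–(3.000,4.879)
cell (3,5): code 1000 → (4.000,5.056)–(3.688,5.000)
cell (3,6): code 0010 → (3.000,6.071)–(3.698,7.000)
cell (3,7): code 0011 → (3.698,7.000)–(3.810,8.000)
cell (3,8): code 0011 → (3.810,8.000)–(3.491,9.000)
cell (3,9): code 0001 → (3.491,9.000)–(3.000,9.499)
cell (4,1): code 0110 → (4.000,1.210)–(5.000,1.591)
cell (4,4): code 1011 → (5.000,4.631)–(4.131,5.000)
cell (4,5): code 0001 → (4.131,5.000)–(4.000,5.056)
cell (5,1): code 0010 → (5.000,1.591)–(5.405,2.000)
cell (5,2): code 0011 → (5.405,2.000)–(5.772,3.000)
cell (5,3): code 0011 → (5.772,3.000)–(5.552,4.000)
cell (5,4): code 0001 → (5.552,4.000)–(5.000,4.631)
total: 30 segments, chained into 2 closed loop(s), length Σ = 23.561418

segments=30 loops=2 length=23.561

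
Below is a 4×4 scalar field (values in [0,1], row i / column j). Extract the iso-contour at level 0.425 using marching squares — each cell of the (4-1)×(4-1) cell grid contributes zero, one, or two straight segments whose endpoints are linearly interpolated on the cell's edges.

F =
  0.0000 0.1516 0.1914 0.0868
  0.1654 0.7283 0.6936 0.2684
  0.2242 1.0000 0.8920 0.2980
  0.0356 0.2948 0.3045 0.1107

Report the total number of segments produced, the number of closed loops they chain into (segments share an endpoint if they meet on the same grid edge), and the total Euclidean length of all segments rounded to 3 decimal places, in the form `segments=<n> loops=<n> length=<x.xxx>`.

segments=8 loops=1 length=7.833

cell (0,0): code 0100 → (0.474,1.000)–(1.000,0.461)
cell (0,1): code 1100 → (0.465,2.000)–(0.474,1.000)
cell (0,2): code 1000 → (1.000,2.632)–(0.465,2.000)
cell (1,0): code 0110 → (1.000,0.461)–(2.000,0.259)
cell (1,2): code 1001 → (2.000,2.786)–(1.000,2.632)
cell (2,0): code 0010 → (2.000,0.259)–(2.815,1.000)
cell (2,1): code 0011 → (2.815,1.000)–(2.795,2.000)
cell (2,2): code 0001 → (2.795,2.000)–(2.000,2.786)
total: 8 segments, chained into 1 closed loop(s), length Σ = 7.832941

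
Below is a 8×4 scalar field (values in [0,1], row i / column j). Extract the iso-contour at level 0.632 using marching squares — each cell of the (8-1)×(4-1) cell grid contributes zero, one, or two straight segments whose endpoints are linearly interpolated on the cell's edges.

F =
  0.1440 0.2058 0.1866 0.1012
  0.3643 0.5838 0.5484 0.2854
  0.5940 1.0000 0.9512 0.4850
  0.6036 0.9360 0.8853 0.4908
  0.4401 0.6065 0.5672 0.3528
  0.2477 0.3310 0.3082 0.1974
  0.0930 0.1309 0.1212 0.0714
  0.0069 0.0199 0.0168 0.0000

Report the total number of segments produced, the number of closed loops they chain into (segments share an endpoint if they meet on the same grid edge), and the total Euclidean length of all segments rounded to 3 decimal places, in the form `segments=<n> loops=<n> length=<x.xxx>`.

cell (1,0): code 0100 → (1.116,1.000)–(2.000,0.094)
cell (1,1): code 1100 → (1.208,2.000)–(1.116,1.000)
cell (1,2): code 1000 → (2.000,2.685)–(1.208,2.000)
cell (2,0): code 0110 → (2.000,0.094)–(3.000,0.085)
cell (2,2): code 1001 → (3.000,2.642)–(2.000,2.685)
cell (3,0): code 0010 → (3.000,0.085)–(3.923,1.000)
cell (3,1): code 0011 → (3.923,1.000)–(3.796,2.000)
cell (3,2): code 0001 → (3.796,2.000)–(3.000,2.642)
total: 8 segments, chained into 1 closed loop(s), length Σ = 8.648593

segments=8 loops=1 length=8.649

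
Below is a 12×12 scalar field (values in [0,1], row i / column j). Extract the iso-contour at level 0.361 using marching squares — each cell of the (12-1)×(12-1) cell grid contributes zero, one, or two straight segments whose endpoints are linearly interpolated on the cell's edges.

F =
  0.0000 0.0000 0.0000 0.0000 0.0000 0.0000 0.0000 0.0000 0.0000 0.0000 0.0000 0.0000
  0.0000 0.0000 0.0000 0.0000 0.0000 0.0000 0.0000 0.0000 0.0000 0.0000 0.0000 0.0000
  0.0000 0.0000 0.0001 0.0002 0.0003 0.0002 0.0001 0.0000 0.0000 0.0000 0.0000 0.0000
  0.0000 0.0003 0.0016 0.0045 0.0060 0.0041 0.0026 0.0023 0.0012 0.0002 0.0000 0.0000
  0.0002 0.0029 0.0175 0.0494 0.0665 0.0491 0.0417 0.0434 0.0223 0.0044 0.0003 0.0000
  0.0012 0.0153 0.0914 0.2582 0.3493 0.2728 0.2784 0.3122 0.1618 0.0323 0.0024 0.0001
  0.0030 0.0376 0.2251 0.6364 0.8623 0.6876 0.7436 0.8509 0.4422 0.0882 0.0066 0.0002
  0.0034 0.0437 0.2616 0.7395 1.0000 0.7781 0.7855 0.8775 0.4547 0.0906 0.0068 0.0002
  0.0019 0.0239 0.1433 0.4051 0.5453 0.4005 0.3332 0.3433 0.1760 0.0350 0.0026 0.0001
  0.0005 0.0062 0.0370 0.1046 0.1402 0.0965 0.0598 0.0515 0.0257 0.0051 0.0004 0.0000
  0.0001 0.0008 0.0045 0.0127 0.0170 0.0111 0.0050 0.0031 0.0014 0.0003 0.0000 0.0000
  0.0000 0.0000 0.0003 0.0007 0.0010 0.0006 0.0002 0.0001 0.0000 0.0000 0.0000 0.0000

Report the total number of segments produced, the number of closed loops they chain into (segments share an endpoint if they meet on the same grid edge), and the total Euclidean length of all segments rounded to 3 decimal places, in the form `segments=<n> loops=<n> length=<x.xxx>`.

segments=18 loops=1 length=15.720

cell (5,2): code 0100 → (5.272,3.000)–(6.000,2.330)
cell (5,3): code 1100 → (5.023,4.000)–(5.272,3.000)
cell (5,4): code 1100 → (5.213,5.000)–(5.023,4.000)
cell (5,5): code 1100 → (5.178,6.000)–(5.213,5.000)
cell (5,6): code 1100 → (5.091,7.000)–(5.178,6.000)
cell (5,7): code 1100 → (5.710,8.000)–(5.091,7.000)
cell (5,8): code 1000 → (6.000,8.229)–(5.710,8.000)
cell (6,2): code 0110 → (6.000,2.330)–(7.000,2.208)
cell (6,8): code 1001 → (7.000,8.257)–(6.000,8.229)
cell (7,2): code 0110 → (7.000,2.208)–(8.000,2.832)
cell (7,5): code 1011 → (8.000,5.587)–(7.939,6.000)
cell (7,6): code 0011 → (7.939,6.000)–(7.967,7.000)
cell (7,7): code 0011 → (7.967,7.000)–(7.336,8.000)
cell (7,8): code 0001 → (7.336,8.000)–(7.000,8.257)
cell (8,2): code 0010 → (8.000,2.832)–(8.147,3.000)
cell (8,3): code 0011 → (8.147,3.000)–(8.455,4.000)
cell (8,4): code 0011 → (8.455,4.000)–(8.130,5.000)
cell (8,5): code 0001 → (8.130,5.000)–(8.000,5.587)
total: 18 segments, chained into 1 closed loop(s), length Σ = 15.720429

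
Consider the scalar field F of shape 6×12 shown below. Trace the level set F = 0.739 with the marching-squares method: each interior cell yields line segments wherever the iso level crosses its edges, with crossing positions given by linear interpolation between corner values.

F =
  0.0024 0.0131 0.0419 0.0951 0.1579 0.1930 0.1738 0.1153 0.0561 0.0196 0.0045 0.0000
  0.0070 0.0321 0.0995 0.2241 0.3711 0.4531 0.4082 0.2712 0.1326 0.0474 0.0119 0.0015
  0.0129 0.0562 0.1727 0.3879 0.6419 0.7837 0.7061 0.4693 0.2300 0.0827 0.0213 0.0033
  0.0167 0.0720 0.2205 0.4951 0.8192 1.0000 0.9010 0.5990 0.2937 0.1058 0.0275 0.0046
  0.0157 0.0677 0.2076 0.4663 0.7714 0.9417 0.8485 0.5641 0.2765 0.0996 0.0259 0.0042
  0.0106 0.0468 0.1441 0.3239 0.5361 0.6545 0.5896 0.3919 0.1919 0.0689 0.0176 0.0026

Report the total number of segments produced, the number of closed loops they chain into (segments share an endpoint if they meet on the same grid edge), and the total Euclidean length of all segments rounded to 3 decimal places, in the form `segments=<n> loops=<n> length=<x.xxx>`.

cell (1,4): code 0100 → (1.865,5.000)–(2.000,4.685)
cell (1,5): code 1000 → (2.000,5.576)–(1.865,5.000)
cell (2,3): code 0100 → (2.548,4.000)–(3.000,3.753)
cell (2,4): code 1110 → (2.000,4.685)–(2.548,4.000)
cell (2,5): code 1101 → (2.169,6.000)–(2.000,5.576)
cell (2,6): code 1000 → (3.000,6.536)–(2.169,6.000)
cell (3,3): code 0110 → (3.000,3.753)–(4.000,3.894)
cell (3,6): code 1001 → (4.000,6.385)–(3.000,6.536)
cell (4,3): code 0010 → (4.000,3.894)–(4.138,4.000)
cell (4,4): code 0011 → (4.138,4.000)–(4.706,5.000)
cell (4,5): code 0011 → (4.706,5.000)–(4.423,6.000)
cell (4,6): code 0001 → (4.423,6.000)–(4.000,6.385)
total: 12 segments, chained into 1 closed loop(s), length Σ = 8.729211

segments=12 loops=1 length=8.729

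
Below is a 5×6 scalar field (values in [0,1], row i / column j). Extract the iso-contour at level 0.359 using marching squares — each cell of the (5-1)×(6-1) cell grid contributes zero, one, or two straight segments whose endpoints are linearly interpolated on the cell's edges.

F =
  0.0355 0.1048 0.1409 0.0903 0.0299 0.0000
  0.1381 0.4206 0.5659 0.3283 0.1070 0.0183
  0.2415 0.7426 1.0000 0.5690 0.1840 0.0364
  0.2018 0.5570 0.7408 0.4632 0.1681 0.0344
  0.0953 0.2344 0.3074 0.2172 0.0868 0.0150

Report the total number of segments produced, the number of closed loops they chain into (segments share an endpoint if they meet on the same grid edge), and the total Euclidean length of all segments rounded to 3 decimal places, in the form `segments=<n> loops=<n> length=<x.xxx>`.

segments=12 loops=1 length=10.237

cell (0,0): code 0100 → (0.805,1.000)–(1.000,0.782)
cell (0,1): code 1100 → (0.513,2.000)–(0.805,1.000)
cell (0,2): code 1000 → (1.000,2.871)–(0.513,2.000)
cell (1,0): code 0110 → (1.000,0.782)–(2.000,0.234)
cell (1,2): code 1101 → (1.128,3.000)–(1.000,2.871)
cell (1,3): code 1000 → (2.000,3.545)–(1.128,3.000)
cell (2,0): code 0110 → (2.000,0.234)–(3.000,0.443)
cell (2,3): code 1001 → (3.000,3.353)–(2.000,3.545)
cell (3,0): code 0010 → (3.000,0.443)–(3.614,1.000)
cell (3,1): code 0011 → (3.614,1.000)–(3.881,2.000)
cell (3,2): code 0011 → (3.881,2.000)–(3.424,3.000)
cell (3,3): code 0001 → (3.424,3.000)–(3.000,3.353)
total: 12 segments, chained into 1 closed loop(s), length Σ = 10.237458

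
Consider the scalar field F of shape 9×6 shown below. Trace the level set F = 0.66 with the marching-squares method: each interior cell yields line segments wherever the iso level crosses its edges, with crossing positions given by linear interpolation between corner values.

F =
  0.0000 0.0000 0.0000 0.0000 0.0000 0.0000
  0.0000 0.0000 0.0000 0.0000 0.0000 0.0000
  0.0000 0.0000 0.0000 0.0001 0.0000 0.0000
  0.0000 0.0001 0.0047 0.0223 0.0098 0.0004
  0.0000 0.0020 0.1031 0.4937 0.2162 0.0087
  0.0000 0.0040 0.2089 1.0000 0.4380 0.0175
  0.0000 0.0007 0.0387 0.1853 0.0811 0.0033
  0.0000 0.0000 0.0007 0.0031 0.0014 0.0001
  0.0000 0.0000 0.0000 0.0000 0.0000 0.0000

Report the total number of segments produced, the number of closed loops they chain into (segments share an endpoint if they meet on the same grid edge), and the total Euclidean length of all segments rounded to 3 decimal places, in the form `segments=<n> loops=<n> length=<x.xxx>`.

cell (4,2): code 0100 → (4.328,3.000)–(5.000,2.570)
cell (4,3): code 1000 → (5.000,3.605)–(4.328,3.000)
cell (5,2): code 0010 → (5.000,2.570)–(5.417,3.000)
cell (5,3): code 0001 → (5.417,3.000)–(5.000,3.605)
total: 4 segments, chained into 1 closed loop(s), length Σ = 3.035181

segments=4 loops=1 length=3.035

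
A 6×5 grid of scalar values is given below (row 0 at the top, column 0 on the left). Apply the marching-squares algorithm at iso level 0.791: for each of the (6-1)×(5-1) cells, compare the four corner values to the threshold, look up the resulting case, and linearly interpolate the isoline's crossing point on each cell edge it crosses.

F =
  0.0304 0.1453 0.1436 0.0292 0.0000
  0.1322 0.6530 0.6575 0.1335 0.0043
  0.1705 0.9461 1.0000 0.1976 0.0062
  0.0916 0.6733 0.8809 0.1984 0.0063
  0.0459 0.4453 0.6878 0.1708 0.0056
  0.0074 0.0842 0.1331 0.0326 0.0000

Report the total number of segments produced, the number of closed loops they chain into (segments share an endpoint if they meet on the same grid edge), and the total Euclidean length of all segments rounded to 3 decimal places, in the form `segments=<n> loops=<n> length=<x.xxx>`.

cell (1,0): code 0100 → (1.471,1.000)–(2.000,0.800)
cell (1,1): code 1100 → (1.390,2.000)–(1.471,1.000)
cell (1,2): code 1000 → (2.000,2.260)–(1.390,2.000)
cell (2,0): code 0010 → (2.000,0.800)–(2.569,1.000)
cell (2,1): code 0111 → (2.569,1.000)–(3.000,1.567)
cell (2,2): code 1001 → (3.000,2.132)–(2.000,2.260)
cell (3,1): code 0010 → (3.000,1.567)–(3.466,2.000)
cell (3,2): code 0001 → (3.466,2.000)–(3.000,2.132)
total: 8 segments, chained into 1 closed loop(s), length Σ = 5.675521

segments=8 loops=1 length=5.676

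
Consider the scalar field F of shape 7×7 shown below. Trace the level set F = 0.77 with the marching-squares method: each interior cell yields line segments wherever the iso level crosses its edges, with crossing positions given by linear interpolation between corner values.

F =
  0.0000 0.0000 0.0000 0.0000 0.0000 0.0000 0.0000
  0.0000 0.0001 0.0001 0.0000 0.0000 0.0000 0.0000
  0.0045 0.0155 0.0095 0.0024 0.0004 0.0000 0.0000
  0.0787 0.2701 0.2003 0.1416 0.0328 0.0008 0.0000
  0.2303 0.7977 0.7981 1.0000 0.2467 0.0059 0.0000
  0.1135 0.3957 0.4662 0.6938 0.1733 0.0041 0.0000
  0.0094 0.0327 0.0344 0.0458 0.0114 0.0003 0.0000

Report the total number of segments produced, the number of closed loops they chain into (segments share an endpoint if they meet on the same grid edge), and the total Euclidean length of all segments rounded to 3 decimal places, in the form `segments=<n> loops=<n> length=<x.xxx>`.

cell (3,0): code 0100 → (3.947,1.000)–(4.000,0.951)
cell (3,1): code 1100 → (3.953,2.000)–(3.947,1.000)
cell (3,2): code 1100 → (3.732,3.000)–(3.953,2.000)
cell (3,3): code 1000 → (4.000,3.305)–(3.732,3.000)
cell (4,0): code 0010 → (4.000,0.951)–(4.069,1.000)
cell (4,1): code 0011 → (4.069,1.000)–(4.085,2.000)
cell (4,2): code 0011 → (4.085,2.000)–(4.751,3.000)
cell (4,3): code 0001 → (4.751,3.000)–(4.000,3.305)
total: 8 segments, chained into 1 closed loop(s), length Σ = 5.599185

segments=8 loops=1 length=5.599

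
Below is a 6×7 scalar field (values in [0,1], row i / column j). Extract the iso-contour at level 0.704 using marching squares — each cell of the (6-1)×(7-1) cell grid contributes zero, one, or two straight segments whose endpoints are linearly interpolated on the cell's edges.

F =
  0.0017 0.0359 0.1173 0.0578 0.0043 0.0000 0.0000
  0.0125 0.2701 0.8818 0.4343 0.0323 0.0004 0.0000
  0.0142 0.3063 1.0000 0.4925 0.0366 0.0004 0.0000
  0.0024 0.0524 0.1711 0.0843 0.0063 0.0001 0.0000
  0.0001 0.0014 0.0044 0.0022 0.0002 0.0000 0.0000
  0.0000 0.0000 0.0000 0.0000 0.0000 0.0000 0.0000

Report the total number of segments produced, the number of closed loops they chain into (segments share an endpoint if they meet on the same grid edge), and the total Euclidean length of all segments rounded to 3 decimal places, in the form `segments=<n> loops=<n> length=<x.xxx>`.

segments=6 loops=1 length=4.099

cell (0,1): code 0100 → (0.767,2.000)–(1.000,1.709)
cell (0,2): code 1000 → (1.000,2.397)–(0.767,2.000)
cell (1,1): code 0110 → (1.000,1.709)–(2.000,1.573)
cell (1,2): code 1001 → (2.000,2.583)–(1.000,2.397)
cell (2,1): code 0010 → (2.000,1.573)–(2.357,2.000)
cell (2,2): code 0001 → (2.357,2.000)–(2.000,2.583)
total: 6 segments, chained into 1 closed loop(s), length Σ = 4.099283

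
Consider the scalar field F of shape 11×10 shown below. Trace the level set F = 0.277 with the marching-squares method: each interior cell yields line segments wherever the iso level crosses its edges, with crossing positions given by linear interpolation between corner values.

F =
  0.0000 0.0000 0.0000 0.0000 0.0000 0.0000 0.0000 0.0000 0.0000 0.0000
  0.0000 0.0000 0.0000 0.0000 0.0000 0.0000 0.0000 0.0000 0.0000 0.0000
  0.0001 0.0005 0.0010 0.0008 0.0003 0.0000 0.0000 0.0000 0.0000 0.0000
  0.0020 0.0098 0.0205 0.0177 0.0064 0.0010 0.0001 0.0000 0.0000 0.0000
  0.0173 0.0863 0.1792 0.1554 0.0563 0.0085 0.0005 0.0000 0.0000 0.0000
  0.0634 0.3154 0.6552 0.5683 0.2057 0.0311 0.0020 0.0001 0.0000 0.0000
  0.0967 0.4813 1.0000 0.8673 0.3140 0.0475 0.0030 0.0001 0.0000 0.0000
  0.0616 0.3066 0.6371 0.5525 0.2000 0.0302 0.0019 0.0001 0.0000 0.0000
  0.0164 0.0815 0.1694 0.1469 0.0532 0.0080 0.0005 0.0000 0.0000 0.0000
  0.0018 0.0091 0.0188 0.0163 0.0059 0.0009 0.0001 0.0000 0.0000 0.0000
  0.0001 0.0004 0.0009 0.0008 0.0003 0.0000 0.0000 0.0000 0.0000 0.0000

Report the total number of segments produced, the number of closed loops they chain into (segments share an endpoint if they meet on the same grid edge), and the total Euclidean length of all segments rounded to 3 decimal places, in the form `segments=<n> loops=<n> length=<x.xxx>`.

cell (4,0): code 0100 → (4.832,1.000)–(5.000,0.848)
cell (4,1): code 1100 → (4.205,2.000)–(4.832,1.000)
cell (4,2): code 1100 → (4.295,3.000)–(4.205,2.000)
cell (4,3): code 1000 → (5.000,3.803)–(4.295,3.000)
cell (5,0): code 0110 → (5.000,0.848)–(6.000,0.469)
cell (5,3): code 1101 → (5.658,4.000)–(5.000,3.803)
cell (5,4): code 1000 → (6.000,4.139)–(5.658,4.000)
cell (6,0): code 0110 → (6.000,0.469)–(7.000,0.879)
cell (6,3): code 1011 → (7.000,3.782)–(6.325,4.000)
cell (6,4): code 0001 → (6.325,4.000)–(6.000,4.139)
cell (7,0): code 0010 → (7.000,0.879)–(7.131,1.000)
cell (7,1): code 0011 → (7.131,1.000)–(7.770,2.000)
cell (7,2): code 0011 → (7.770,2.000)–(7.679,3.000)
cell (7,3): code 0001 → (7.679,3.000)–(7.000,3.782)
total: 14 segments, chained into 1 closed loop(s), length Σ = 11.153539

segments=14 loops=1 length=11.154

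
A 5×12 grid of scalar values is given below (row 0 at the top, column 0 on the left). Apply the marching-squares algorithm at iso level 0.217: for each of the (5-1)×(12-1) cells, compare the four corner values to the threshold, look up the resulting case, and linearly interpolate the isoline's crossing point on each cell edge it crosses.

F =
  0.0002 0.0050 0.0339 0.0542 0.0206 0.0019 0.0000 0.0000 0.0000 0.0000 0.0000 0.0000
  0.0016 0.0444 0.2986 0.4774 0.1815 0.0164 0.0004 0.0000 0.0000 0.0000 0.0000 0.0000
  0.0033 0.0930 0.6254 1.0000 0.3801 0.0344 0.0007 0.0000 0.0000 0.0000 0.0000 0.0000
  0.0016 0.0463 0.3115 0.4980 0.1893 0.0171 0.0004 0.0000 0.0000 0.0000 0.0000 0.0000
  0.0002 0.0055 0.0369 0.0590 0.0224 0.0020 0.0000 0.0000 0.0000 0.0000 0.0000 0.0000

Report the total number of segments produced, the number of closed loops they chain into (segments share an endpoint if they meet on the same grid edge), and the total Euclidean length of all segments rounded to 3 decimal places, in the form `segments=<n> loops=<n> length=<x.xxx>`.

segments=12 loops=1 length=9.701

cell (0,1): code 0100 → (0.692,2.000)–(1.000,1.679)
cell (0,2): code 1100 → (0.385,3.000)–(0.692,2.000)
cell (0,3): code 1000 → (1.000,3.880)–(0.385,3.000)
cell (1,1): code 0110 → (1.000,1.679)–(2.000,1.233)
cell (1,3): code 1101 → (1.179,4.000)–(1.000,3.880)
cell (1,4): code 1000 → (2.000,4.472)–(1.179,4.000)
cell (2,1): code 0110 → (2.000,1.233)–(3.000,1.644)
cell (2,3): code 1011 → (3.000,3.910)–(2.855,4.000)
cell (2,4): code 0001 → (2.855,4.000)–(2.000,4.472)
cell (3,1): code 0010 → (3.000,1.644)–(3.344,2.000)
cell (3,2): code 0011 → (3.344,2.000)–(3.640,3.000)
cell (3,3): code 0001 → (3.640,3.000)–(3.000,3.910)
total: 12 segments, chained into 1 closed loop(s), length Σ = 9.701499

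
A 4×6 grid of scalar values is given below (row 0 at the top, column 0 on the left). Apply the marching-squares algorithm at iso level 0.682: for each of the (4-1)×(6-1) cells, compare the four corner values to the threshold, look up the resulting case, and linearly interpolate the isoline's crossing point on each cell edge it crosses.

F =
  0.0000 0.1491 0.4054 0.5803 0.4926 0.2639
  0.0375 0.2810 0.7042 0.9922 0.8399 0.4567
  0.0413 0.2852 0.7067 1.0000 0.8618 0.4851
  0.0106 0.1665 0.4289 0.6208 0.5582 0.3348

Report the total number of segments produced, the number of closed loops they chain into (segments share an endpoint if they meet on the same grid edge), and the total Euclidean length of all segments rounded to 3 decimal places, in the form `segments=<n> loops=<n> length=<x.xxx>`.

segments=10 loops=1 length=8.106

cell (0,1): code 0100 → (0.926,2.000)–(1.000,1.948)
cell (0,2): code 1100 → (0.247,3.000)–(0.926,2.000)
cell (0,3): code 1100 → (0.545,4.000)–(0.247,3.000)
cell (0,4): code 1000 → (1.000,4.412)–(0.545,4.000)
cell (1,1): code 0110 → (1.000,1.948)–(2.000,1.941)
cell (1,4): code 1001 → (2.000,4.477)–(1.000,4.412)
cell (2,1): code 0010 → (2.000,1.941)–(2.089,2.000)
cell (2,2): code 0011 → (2.089,2.000)–(2.839,3.000)
cell (2,3): code 0011 → (2.839,3.000)–(2.592,4.000)
cell (2,4): code 0001 → (2.592,4.000)–(2.000,4.477)
total: 10 segments, chained into 1 closed loop(s), length Σ = 8.105729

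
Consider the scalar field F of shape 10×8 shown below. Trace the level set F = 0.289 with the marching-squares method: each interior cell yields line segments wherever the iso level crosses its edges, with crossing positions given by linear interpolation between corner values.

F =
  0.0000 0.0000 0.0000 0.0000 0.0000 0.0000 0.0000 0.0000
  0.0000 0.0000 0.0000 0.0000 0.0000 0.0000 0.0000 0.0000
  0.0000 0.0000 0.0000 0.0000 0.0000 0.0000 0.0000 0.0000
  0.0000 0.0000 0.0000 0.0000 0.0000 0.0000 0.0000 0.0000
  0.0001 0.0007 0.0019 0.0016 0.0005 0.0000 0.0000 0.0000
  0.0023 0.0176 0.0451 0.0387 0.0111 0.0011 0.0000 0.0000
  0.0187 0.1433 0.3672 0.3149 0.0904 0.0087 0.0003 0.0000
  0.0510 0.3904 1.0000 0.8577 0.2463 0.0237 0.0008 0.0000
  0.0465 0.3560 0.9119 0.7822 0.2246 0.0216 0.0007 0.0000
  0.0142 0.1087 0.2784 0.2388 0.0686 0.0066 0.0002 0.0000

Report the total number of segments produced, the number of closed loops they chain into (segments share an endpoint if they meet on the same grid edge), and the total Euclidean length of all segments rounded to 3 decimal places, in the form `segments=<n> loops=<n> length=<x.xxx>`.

segments=12 loops=1 length=10.110

cell (5,1): code 0100 → (5.757,2.000)–(6.000,1.651)
cell (5,2): code 1100 → (5.906,3.000)–(5.757,2.000)
cell (5,3): code 1000 → (6.000,3.115)–(5.906,3.000)
cell (6,0): code 0100 → (6.590,1.000)–(7.000,0.701)
cell (6,1): code 1110 → (6.000,1.651)–(6.590,1.000)
cell (6,3): code 1001 → (7.000,3.930)–(6.000,3.115)
cell (7,0): code 0110 → (7.000,0.701)–(8.000,0.784)
cell (7,3): code 1001 → (8.000,3.885)–(7.000,3.930)
cell (8,0): code 0010 → (8.000,0.784)–(8.271,1.000)
cell (8,1): code 0011 → (8.271,1.000)–(8.983,2.000)
cell (8,2): code 0011 → (8.983,2.000)–(8.908,3.000)
cell (8,3): code 0001 → (8.908,3.000)–(8.000,3.885)
total: 12 segments, chained into 1 closed loop(s), length Σ = 10.109896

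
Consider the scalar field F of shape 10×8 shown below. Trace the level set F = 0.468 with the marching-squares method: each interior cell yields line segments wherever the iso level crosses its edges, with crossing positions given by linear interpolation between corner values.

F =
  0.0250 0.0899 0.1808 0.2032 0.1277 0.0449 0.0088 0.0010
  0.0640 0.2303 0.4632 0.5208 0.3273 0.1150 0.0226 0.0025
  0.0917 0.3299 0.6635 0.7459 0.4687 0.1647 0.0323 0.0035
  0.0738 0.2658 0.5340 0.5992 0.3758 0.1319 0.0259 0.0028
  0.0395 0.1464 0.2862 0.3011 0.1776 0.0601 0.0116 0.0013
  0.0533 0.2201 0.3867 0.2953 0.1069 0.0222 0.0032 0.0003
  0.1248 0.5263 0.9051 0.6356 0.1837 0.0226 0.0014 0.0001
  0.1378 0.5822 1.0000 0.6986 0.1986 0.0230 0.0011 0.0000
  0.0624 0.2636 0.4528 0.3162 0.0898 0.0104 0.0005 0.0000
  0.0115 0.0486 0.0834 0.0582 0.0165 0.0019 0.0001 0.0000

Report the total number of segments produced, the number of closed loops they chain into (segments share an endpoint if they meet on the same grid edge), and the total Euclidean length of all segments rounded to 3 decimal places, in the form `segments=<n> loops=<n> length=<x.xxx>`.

cell (0,2): code 0100 → (0.834,3.000)–(1.000,2.083)
cell (0,3): code 1000 → (1.000,3.273)–(0.834,3.000)
cell (1,1): code 0100 → (1.024,2.000)–(2.000,1.414)
cell (1,2): code 1110 → (1.000,2.083)–(1.024,2.000)
cell (1,3): code 1101 → (1.995,4.000)–(1.000,3.273)
cell (1,4): code 1000 → (2.000,4.002)–(1.995,4.000)
cell (2,1): code 0110 → (2.000,1.414)–(3.000,1.754)
cell (2,3): code 1011 → (3.000,3.587)–(2.008,4.000)
cell (2,4): code 0001 → (2.008,4.000)–(2.000,4.002)
cell (3,1): code 0010 → (3.000,1.754)–(3.266,2.000)
cell (3,2): code 0011 → (3.266,2.000)–(3.440,3.000)
cell (3,3): code 0001 → (3.440,3.000)–(3.000,3.587)
cell (5,0): code 0100 → (5.810,1.000)–(6.000,0.855)
cell (5,1): code 1100 → (5.157,2.000)–(5.810,1.000)
cell (5,2): code 1100 → (5.507,3.000)–(5.157,2.000)
cell (5,3): code 1000 → (6.000,3.371)–(5.507,3.000)
cell (6,0): code 0110 → (6.000,0.855)–(7.000,0.743)
cell (6,3): code 1001 → (7.000,3.461)–(6.000,3.371)
cell (7,0): code 0010 → (7.000,0.743)–(7.358,1.000)
cell (7,1): code 0011 → (7.358,1.000)–(7.972,2.000)
cell (7,2): code 0011 → (7.972,2.000)–(7.603,3.000)
cell (7,3): code 0001 → (7.603,3.000)–(7.000,3.461)
total: 22 segments, chained into 2 closed loop(s), length Σ = 16.524352

segments=22 loops=2 length=16.524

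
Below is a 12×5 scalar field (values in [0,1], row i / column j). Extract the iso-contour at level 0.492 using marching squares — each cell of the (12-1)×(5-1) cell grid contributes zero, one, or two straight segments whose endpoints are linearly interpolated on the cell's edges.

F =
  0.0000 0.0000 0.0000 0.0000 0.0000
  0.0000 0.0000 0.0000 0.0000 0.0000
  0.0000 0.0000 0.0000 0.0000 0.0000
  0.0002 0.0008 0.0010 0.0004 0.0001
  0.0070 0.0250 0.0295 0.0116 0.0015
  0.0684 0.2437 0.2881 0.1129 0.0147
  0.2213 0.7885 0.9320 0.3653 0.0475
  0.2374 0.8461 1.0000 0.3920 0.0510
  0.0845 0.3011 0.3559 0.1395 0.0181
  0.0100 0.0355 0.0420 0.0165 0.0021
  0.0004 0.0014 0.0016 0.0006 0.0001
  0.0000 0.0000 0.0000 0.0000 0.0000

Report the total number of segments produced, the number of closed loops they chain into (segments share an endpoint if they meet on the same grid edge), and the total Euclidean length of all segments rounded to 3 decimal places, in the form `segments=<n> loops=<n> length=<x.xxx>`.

cell (5,0): code 0100 → (5.456,1.000)–(6.000,0.477)
cell (5,1): code 1100 → (5.317,2.000)–(5.456,1.000)
cell (5,2): code 1000 → (6.000,2.776)–(5.317,2.000)
cell (6,0): code 0110 → (6.000,0.477)–(7.000,0.418)
cell (6,2): code 1001 → (7.000,2.836)–(6.000,2.776)
cell (7,0): code 0010 → (7.000,0.418)–(7.650,1.000)
cell (7,1): code 0011 → (7.650,1.000)–(7.789,2.000)
cell (7,2): code 0001 → (7.789,2.000)–(7.000,2.836)
total: 8 segments, chained into 1 closed loop(s), length Σ = 7.832721

segments=8 loops=1 length=7.833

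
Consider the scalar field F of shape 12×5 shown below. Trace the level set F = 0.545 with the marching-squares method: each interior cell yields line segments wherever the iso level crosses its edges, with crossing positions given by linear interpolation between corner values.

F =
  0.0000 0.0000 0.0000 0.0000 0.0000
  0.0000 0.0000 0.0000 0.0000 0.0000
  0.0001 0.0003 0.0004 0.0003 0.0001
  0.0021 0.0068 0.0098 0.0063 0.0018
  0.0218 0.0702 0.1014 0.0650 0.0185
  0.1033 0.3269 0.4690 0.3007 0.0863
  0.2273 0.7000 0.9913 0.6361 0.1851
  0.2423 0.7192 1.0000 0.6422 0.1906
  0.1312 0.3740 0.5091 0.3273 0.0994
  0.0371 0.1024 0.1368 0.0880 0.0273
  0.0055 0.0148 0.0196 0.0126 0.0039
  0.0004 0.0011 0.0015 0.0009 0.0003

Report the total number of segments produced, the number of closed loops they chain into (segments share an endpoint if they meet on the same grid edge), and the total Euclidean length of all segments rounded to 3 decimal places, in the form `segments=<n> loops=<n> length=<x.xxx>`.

segments=10 loops=1 length=8.379

cell (5,0): code 0100 → (5.585,1.000)–(6.000,0.672)
cell (5,1): code 1100 → (5.146,2.000)–(5.585,1.000)
cell (5,2): code 1100 → (5.728,3.000)–(5.146,2.000)
cell (5,3): code 1000 → (6.000,3.202)–(5.728,3.000)
cell (6,0): code 0110 → (6.000,0.672)–(7.000,0.635)
cell (6,3): code 1001 → (7.000,3.215)–(6.000,3.202)
cell (7,0): code 0010 → (7.000,0.635)–(7.505,1.000)
cell (7,1): code 0011 → (7.505,1.000)–(7.927,2.000)
cell (7,2): code 0011 → (7.927,2.000)–(7.309,3.000)
cell (7,3): code 0001 → (7.309,3.000)–(7.000,3.215)
total: 10 segments, chained into 1 closed loop(s), length Σ = 8.378552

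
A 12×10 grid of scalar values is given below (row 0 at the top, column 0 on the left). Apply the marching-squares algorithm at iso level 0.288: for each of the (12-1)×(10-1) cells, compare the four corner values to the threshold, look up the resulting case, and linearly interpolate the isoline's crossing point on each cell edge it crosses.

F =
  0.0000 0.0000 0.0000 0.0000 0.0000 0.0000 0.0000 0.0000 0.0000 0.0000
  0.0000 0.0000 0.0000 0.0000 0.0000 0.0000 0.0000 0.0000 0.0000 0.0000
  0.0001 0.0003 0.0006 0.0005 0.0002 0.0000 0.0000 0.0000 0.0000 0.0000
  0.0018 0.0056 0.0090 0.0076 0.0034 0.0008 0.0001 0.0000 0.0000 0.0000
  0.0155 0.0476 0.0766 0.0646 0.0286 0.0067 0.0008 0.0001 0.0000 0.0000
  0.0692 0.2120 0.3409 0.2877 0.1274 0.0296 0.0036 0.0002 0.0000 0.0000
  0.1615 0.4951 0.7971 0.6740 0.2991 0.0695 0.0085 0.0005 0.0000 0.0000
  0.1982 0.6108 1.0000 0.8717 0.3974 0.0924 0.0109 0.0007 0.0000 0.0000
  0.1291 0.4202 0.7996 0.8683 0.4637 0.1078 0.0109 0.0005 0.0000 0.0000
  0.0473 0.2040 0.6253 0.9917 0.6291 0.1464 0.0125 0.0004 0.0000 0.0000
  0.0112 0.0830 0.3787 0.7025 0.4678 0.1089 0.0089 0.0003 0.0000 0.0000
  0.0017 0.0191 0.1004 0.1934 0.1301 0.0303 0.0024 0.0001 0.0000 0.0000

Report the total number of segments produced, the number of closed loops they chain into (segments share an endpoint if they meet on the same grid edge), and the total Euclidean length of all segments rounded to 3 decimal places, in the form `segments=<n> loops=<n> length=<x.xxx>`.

cell (4,1): code 0100 → (4.800,2.000)–(5.000,1.590)
cell (4,2): code 1000 → (5.000,2.994)–(4.800,2.000)
cell (5,0): code 0100 → (5.268,1.000)–(6.000,0.379)
cell (5,1): code 1110 → (5.000,1.590)–(5.268,1.000)
cell (5,2): code 1101 → (5.001,3.000)–(5.000,2.994)
cell (5,3): code 1100 → (5.935,4.000)–(5.001,3.000)
cell (5,4): code 1000 → (6.000,4.048)–(5.935,4.000)
cell (6,0): code 0110 → (6.000,0.379)–(7.000,0.218)
cell (6,4): code 1001 → (7.000,4.359)–(6.000,4.048)
cell (7,0): code 0110 → (7.000,0.218)–(8.000,0.546)
cell (7,4): code 1001 → (8.000,4.494)–(7.000,4.359)
cell (8,0): code 0010 → (8.000,0.546)–(8.611,1.000)
cell (8,1): code 0111 → (8.611,1.000)–(9.000,1.199)
cell (8,4): code 1001 → (9.000,4.707)–(8.000,4.494)
cell (9,1): code 0110 → (9.000,1.199)–(10.000,1.693)
cell (9,4): code 1001 → (10.000,4.501)–(9.000,4.707)
cell (10,1): code 0010 → (10.000,1.693)–(10.326,2.000)
cell (10,2): code 0011 → (10.326,2.000)–(10.814,3.000)
cell (10,3): code 0011 → (10.814,3.000)–(10.532,4.000)
cell (10,4): code 0001 → (10.532,4.000)–(10.000,4.501)
total: 20 segments, chained into 1 closed loop(s), length Σ = 16.342356

segments=20 loops=1 length=16.342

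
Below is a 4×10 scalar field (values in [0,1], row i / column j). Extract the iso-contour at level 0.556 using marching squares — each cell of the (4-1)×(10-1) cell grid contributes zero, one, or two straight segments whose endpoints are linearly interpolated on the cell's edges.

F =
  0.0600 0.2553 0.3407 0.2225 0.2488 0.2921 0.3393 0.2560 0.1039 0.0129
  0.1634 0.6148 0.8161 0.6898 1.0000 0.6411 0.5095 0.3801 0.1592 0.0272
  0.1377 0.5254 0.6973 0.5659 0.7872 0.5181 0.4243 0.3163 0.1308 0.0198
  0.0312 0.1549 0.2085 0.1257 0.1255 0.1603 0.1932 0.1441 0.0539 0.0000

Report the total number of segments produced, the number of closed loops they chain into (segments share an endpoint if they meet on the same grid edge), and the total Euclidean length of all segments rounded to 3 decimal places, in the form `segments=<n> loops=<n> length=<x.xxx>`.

segments=14 loops=1 length=11.337

cell (0,0): code 0100 → (0.836,1.000)–(1.000,0.870)
cell (0,1): code 1100 → (0.453,2.000)–(0.836,1.000)
cell (0,2): code 1100 → (0.714,3.000)–(0.453,2.000)
cell (0,3): code 1100 → (0.409,4.000)–(0.714,3.000)
cell (0,4): code 1100 → (0.756,5.000)–(0.409,4.000)
cell (0,5): code 1000 → (1.000,5.647)–(0.756,5.000)
cell (1,0): code 0010 → (1.000,0.870)–(1.658,1.000)
cell (1,1): code 0111 → (1.658,1.000)–(2.000,1.178)
cell (1,4): code 1011 → (2.000,4.859)–(1.692,5.000)
cell (1,5): code 0001 → (1.692,5.000)–(1.000,5.647)
cell (2,1): code 0010 → (2.000,1.178)–(2.289,2.000)
cell (2,2): code 0011 → (2.289,2.000)–(2.022,3.000)
cell (2,3): code 0011 → (2.022,3.000)–(2.349,4.000)
cell (2,4): code 0001 → (2.349,4.000)–(2.000,4.859)
total: 14 segments, chained into 1 closed loop(s), length Σ = 11.336585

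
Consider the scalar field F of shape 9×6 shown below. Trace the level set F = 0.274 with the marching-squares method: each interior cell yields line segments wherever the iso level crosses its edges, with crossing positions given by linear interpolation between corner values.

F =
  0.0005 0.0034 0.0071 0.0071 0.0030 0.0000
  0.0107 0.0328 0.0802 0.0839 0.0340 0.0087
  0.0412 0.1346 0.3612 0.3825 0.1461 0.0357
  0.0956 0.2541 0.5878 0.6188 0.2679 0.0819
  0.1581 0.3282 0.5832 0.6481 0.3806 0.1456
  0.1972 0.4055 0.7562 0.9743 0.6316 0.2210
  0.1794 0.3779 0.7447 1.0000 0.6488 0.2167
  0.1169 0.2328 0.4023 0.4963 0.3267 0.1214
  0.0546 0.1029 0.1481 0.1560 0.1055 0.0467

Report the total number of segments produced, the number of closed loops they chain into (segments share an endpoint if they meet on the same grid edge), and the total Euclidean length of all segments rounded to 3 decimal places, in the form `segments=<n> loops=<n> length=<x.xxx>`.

cell (1,1): code 0100 → (1.690,2.000)–(2.000,1.615)
cell (1,2): code 1100 → (1.637,3.000)–(1.690,2.000)
cell (1,3): code 1000 → (2.000,3.459)–(1.637,3.000)
cell (2,1): code 0110 → (2.000,1.615)–(3.000,1.060)
cell (2,3): code 1001 → (3.000,3.983)–(2.000,3.459)
cell (3,0): code 0100 → (3.269,1.000)–(4.000,0.681)
cell (3,1): code 1110 → (3.000,1.060)–(3.269,1.000)
cell (3,3): code 1101 → (3.054,4.000)–(3.000,3.983)
cell (3,4): code 1000 → (4.000,4.454)–(3.054,4.000)
cell (4,0): code 0110 → (4.000,0.681)–(5.000,0.369)
cell (4,4): code 1001 → (5.000,4.871)–(4.000,4.454)
cell (5,0): code 0110 → (5.000,0.369)–(6.000,0.477)
cell (5,4): code 1001 → (6.000,4.867)–(5.000,4.871)
cell (6,0): code 0010 → (6.000,0.477)–(6.716,1.000)
cell (6,1): code 0111 → (6.716,1.000)–(7.000,1.243)
cell (6,4): code 1001 → (7.000,4.257)–(6.000,4.867)
cell (7,1): code 0010 → (7.000,1.243)–(7.505,2.000)
cell (7,2): code 0011 → (7.505,2.000)–(7.653,3.000)
cell (7,3): code 0011 → (7.653,3.000)–(7.238,4.000)
cell (7,4): code 0001 → (7.238,4.000)–(7.000,4.257)
total: 20 segments, chained into 1 closed loop(s), length Σ = 16.455969

segments=20 loops=1 length=16.456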